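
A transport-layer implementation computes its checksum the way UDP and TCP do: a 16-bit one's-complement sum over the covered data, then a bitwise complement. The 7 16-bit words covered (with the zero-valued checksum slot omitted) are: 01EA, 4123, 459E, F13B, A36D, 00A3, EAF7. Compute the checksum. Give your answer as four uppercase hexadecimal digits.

One's-complement addition (fold any carry out of bit 15 back into bit 0):
  0x01EA + 0x4123 = 0x0430D
  0x430D + 0x459E = 0x088AB
  0x88AB + 0xF13B = 0x179E6 → wrap carry → 0x79E7
  0x79E7 + 0xA36D = 0x11D54 → wrap carry → 0x1D55
  0x1D55 + 0x00A3 = 0x01DF8
  0x1DF8 + 0xEAF7 = 0x108EF → wrap carry → 0x08F0
One's-complement sum = 0x08F0.
Checksum = ~0x08F0 & 0xFFFF = 0xF70F.

F70F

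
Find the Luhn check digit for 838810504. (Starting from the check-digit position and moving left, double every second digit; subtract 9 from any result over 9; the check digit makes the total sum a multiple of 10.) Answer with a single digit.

4

Partial digits right→left: 4 0 5 0 1 8 8 3 8
Double every second digit counting from the check-digit position (so the 1st, 3rd, 5th, ... of the partial from the right).
  doubled (with −9 where >9): 8 1 2 7 7 → sum 25
  kept as-is: 0 0 8 3 → sum 11
Total = 25 + 11 = 36.
Check digit = (10 − (36 mod 10)) mod 10 = 4.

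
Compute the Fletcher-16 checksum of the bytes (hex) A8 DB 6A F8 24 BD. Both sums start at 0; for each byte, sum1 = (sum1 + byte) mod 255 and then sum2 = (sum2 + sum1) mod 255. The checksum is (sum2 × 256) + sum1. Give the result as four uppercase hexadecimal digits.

Running sums (mod 255):
  after byte 0 (A8): sum1=168, sum2=168
  after byte 1 (DB): sum1=132, sum2=45
  after byte 2 (6A): sum1=238, sum2=28
  after byte 3 (F8): sum1=231, sum2=4
  after byte 4 (24): sum1=12, sum2=16
  after byte 5 (BD): sum1=201, sum2=217
Checksum = sum2·256 + sum1 = 217·256 + 201 = 55753 = 0xD9C9.

D9C9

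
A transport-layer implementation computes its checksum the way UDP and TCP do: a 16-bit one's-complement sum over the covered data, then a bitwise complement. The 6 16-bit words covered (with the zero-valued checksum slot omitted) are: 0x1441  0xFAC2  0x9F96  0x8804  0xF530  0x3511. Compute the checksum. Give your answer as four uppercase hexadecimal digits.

9F1E

One's-complement addition (fold any carry out of bit 15 back into bit 0):
  0x1441 + 0xFAC2 = 0x10F03 → wrap carry → 0x0F04
  0x0F04 + 0x9F96 = 0x0AE9A
  0xAE9A + 0x8804 = 0x1369E → wrap carry → 0x369F
  0x369F + 0xF530 = 0x12BCF → wrap carry → 0x2BD0
  0x2BD0 + 0x3511 = 0x060E1
One's-complement sum = 0x60E1.
Checksum = ~0x60E1 & 0xFFFF = 0x9F1E.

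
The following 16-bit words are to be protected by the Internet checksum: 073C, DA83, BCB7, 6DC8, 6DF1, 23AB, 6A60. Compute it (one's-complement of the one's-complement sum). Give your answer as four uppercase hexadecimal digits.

F7C2

One's-complement addition (fold any carry out of bit 15 back into bit 0):
  0x073C + 0xDA83 = 0x0E1BF
  0xE1BF + 0xBCB7 = 0x19E76 → wrap carry → 0x9E77
  0x9E77 + 0x6DC8 = 0x10C3F → wrap carry → 0x0C40
  0x0C40 + 0x6DF1 = 0x07A31
  0x7A31 + 0x23AB = 0x09DDC
  0x9DDC + 0x6A60 = 0x1083C → wrap carry → 0x083D
One's-complement sum = 0x083D.
Checksum = ~0x083D & 0xFFFF = 0xF7C2.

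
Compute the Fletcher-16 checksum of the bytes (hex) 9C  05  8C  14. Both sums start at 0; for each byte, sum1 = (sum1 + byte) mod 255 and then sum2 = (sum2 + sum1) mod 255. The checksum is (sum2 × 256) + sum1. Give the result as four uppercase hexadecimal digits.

AE42

Running sums (mod 255):
  after byte 0 (9C): sum1=156, sum2=156
  after byte 1 (05): sum1=161, sum2=62
  after byte 2 (8C): sum1=46, sum2=108
  after byte 3 (14): sum1=66, sum2=174
Checksum = sum2·256 + sum1 = 174·256 + 66 = 44610 = 0xAE42.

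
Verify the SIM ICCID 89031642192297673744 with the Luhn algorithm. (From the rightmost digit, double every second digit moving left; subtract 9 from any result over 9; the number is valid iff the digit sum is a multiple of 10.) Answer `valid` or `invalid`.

From the right, keep odd positions and double even positions (subtract 9 from any doubled value over 9):
  doubled (positions 2,4,...): 8 6 3 9 4 2 8 2 0 7 → sum 49
  kept (positions 1,3,...): 4 7 7 7 2 9 2 6 3 9 → sum 56
Total = 105.
105 mod 10 = 5, so the number is invalid.

invalid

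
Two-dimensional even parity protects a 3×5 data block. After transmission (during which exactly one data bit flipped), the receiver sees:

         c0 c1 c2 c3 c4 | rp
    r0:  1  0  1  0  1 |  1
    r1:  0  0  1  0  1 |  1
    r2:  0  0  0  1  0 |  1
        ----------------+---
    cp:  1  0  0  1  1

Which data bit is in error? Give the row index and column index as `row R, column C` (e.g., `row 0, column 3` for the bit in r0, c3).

row 1, column 4

Recompute each row's even parity and compare to rp:
  r0: data parity 1, sent rp 1 → ok
  r1: data parity 0, sent rp 1 → mismatch
  r2: data parity 1, sent rp 1 → ok
Recompute each column's even parity and compare to cp:
  c0: data parity 1, sent cp 1 → ok
  c1: data parity 0, sent cp 0 → ok
  c2: data parity 0, sent cp 0 → ok
  c3: data parity 1, sent cp 1 → ok
  c4: data parity 0, sent cp 1 → mismatch
Exactly one row (r1) and one column (c4) fail → the flipped bit is at their intersection.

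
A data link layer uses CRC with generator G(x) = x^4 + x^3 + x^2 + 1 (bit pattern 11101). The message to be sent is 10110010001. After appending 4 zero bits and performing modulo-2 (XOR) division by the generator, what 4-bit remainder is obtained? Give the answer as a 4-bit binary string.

0100

Append 4 zeros: 101100100010000. Divide by 11101 (XOR where the leading bit is 1):
  pos 0: 10110 XOR 11101 = 01011
  pos 1: 10110 XOR 11101 = 01011
  pos 2: 10111 XOR 11101 = 01010
  pos 3: 10100 XOR 11101 = 01001
  pos 4: 10010 XOR 11101 = 01111
  pos 5: 11110 XOR 11101 = 00011
  pos 8: 11100 XOR 11101 = 00001
Remainder (last 4 bits) = 0100. This is the CRC / FCS.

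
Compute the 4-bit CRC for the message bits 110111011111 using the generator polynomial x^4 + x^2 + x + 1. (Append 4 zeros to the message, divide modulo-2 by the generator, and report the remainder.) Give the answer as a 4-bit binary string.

0011

Append 4 zeros: 1101110111110000. Divide by 10111 (XOR where the leading bit is 1):
  pos 0: 11011 XOR 10111 = 01100
  pos 1: 11001 XOR 10111 = 01110
  pos 2: 11100 XOR 10111 = 01011
  pos 3: 10111 XOR 10111 = 00000
  pos 8: 11110 XOR 10111 = 01001
  pos 9: 10010 XOR 10111 = 00101
  pos 11: 10100 XOR 10111 = 00011
Remainder (last 4 bits) = 0011. This is the CRC / FCS.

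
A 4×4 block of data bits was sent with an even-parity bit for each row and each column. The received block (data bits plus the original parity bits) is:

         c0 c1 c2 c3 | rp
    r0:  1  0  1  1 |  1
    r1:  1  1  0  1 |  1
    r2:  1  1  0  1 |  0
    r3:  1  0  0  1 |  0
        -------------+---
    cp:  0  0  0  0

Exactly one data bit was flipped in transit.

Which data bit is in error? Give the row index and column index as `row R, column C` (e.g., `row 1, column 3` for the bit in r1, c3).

Recompute each row's even parity and compare to rp:
  r0: data parity 1, sent rp 1 → ok
  r1: data parity 1, sent rp 1 → ok
  r2: data parity 1, sent rp 0 → mismatch
  r3: data parity 0, sent rp 0 → ok
Recompute each column's even parity and compare to cp:
  c0: data parity 0, sent cp 0 → ok
  c1: data parity 0, sent cp 0 → ok
  c2: data parity 1, sent cp 0 → mismatch
  c3: data parity 0, sent cp 0 → ok
Exactly one row (r2) and one column (c2) fail → the flipped bit is at their intersection.

row 2, column 2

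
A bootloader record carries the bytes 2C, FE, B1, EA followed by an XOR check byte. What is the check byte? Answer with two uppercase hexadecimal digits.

XOR the bytes together:
  start with 0x2C
  0x2C ⊕ 0xFE = 0xD2
  0xD2 ⊕ 0xB1 = 0x63
  0x63 ⊕ 0xEA = 0x89

89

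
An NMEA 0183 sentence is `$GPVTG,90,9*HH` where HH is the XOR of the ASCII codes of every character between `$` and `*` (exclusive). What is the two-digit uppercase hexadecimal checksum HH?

XOR the ASCII codes of the payload characters:
  'G' = 0x47 → acc = 0x47
  'P' = 0x50 → acc = 0x17
  'V' = 0x56 → acc = 0x41
  'T' = 0x54 → acc = 0x15
  'G' = 0x47 → acc = 0x52
  ',' = 0x2C → acc = 0x7E
  '9' = 0x39 → acc = 0x47
  '0' = 0x30 → acc = 0x77
  ',' = 0x2C → acc = 0x5B
  '9' = 0x39 → acc = 0x62
Checksum = 0x62.

62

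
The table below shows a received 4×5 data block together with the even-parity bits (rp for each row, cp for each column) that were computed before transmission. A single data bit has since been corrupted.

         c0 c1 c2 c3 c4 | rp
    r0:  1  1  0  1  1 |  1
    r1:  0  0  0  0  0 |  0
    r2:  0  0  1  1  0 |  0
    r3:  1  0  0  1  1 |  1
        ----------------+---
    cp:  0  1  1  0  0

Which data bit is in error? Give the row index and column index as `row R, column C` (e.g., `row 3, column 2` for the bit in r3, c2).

row 0, column 3

Recompute each row's even parity and compare to rp:
  r0: data parity 0, sent rp 1 → mismatch
  r1: data parity 0, sent rp 0 → ok
  r2: data parity 0, sent rp 0 → ok
  r3: data parity 1, sent rp 1 → ok
Recompute each column's even parity and compare to cp:
  c0: data parity 0, sent cp 0 → ok
  c1: data parity 1, sent cp 1 → ok
  c2: data parity 1, sent cp 1 → ok
  c3: data parity 1, sent cp 0 → mismatch
  c4: data parity 0, sent cp 0 → ok
Exactly one row (r0) and one column (c3) fail → the flipped bit is at their intersection.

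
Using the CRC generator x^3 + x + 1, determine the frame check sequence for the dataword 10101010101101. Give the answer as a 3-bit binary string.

Append 3 zeros: 10101010101101000. Divide by 1011 (XOR where the leading bit is 1):
  pos 0: 1010 XOR 1011 = 0001
  pos 3: 1101 XOR 1011 = 0110
  pos 4: 1100 XOR 1011 = 0111
  pos 5: 1111 XOR 1011 = 0100
  pos 6: 1000 XOR 1011 = 0011
  pos 8: 1111 XOR 1011 = 0100
  pos 9: 1000 XOR 1011 = 0011
  pos 11: 1110 XOR 1011 = 0101
  pos 12: 1010 XOR 1011 = 0001
Remainder (last 3 bits) = 010. This is the CRC / FCS.

010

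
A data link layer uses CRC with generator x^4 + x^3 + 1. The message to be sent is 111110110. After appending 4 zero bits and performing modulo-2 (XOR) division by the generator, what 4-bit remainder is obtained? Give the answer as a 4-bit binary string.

Append 4 zeros: 1111101100000. Divide by 11001 (XOR where the leading bit is 1):
  pos 0: 11111 XOR 11001 = 00110
  pos 2: 11001 XOR 11001 = 00000
  pos 7: 10000 XOR 11001 = 01001
  pos 8: 10010 XOR 11001 = 01011
Remainder (last 4 bits) = 1011. This is the CRC / FCS.

1011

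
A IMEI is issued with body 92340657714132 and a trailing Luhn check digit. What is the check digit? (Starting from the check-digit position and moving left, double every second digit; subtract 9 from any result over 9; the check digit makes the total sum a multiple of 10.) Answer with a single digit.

1

Partial digits right→left: 2 3 1 4 1 7 7 5 6 0 4 3 2 9
Double every second digit counting from the check-digit position (so the 1st, 3rd, 5th, ... of the partial from the right).
  doubled (with −9 where >9): 4 2 2 5 3 8 4 → sum 28
  kept as-is: 3 4 7 5 0 3 9 → sum 31
Total = 28 + 31 = 59.
Check digit = (10 − (59 mod 10)) mod 10 = 1.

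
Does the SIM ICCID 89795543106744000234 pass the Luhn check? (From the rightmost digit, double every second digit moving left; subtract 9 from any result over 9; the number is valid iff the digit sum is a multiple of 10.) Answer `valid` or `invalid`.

invalid

From the right, keep odd positions and double even positions (subtract 9 from any doubled value over 9):
  doubled (positions 2,4,...): 6 0 0 8 3 2 8 1 5 7 → sum 40
  kept (positions 1,3,...): 4 2 0 4 7 0 3 5 9 9 → sum 43
Total = 83.
83 mod 10 = 3, so the number is invalid.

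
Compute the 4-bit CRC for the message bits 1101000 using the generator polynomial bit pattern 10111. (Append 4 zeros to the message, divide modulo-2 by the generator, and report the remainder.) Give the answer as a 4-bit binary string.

Append 4 zeros: 11010000000. Divide by 10111 (XOR where the leading bit is 1):
  pos 0: 11010 XOR 10111 = 01101
  pos 1: 11010 XOR 10111 = 01101
  pos 2: 11010 XOR 10111 = 01101
  pos 3: 11010 XOR 10111 = 01101
  pos 4: 11010 XOR 10111 = 01101
  pos 5: 11010 XOR 10111 = 01101
  pos 6: 11010 XOR 10111 = 01101
Remainder (last 4 bits) = 1101. This is the CRC / FCS.

1101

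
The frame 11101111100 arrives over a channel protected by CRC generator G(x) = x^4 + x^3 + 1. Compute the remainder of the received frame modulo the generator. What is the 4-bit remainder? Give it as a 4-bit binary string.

0000

Modulo-2 division of 11101111100 by 11001:
  pos 0: 11101 XOR 11001 = 00100
  pos 2: 10011 XOR 11001 = 01010
  pos 3: 10101 XOR 11001 = 01100
  pos 4: 11001 XOR 11001 = 00000
Remainder = 0000 (zero — the frame passes the CRC check).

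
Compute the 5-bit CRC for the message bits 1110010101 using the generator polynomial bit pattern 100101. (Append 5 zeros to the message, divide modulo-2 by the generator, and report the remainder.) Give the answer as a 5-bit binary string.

Append 5 zeros: 111001010100000. Divide by 100101 (XOR where the leading bit is 1):
  pos 0: 111001 XOR 100101 = 011100
  pos 1: 111000 XOR 100101 = 011101
  pos 2: 111011 XOR 100101 = 011110
  pos 3: 111100 XOR 100101 = 011001
  pos 4: 110011 XOR 100101 = 010110
  pos 5: 101100 XOR 100101 = 001001
  pos 7: 100100 XOR 100101 = 000001
Remainder (last 5 bits) = 00100. This is the CRC / FCS.

00100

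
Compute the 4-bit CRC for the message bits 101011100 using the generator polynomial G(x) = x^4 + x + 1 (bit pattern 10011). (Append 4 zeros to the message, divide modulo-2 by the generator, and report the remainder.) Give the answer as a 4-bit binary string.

Append 4 zeros: 1010111000000. Divide by 10011 (XOR where the leading bit is 1):
  pos 0: 10101 XOR 10011 = 00110
  pos 2: 11011 XOR 10011 = 01000
  pos 3: 10000 XOR 10011 = 00011
  pos 6: 11000 XOR 10011 = 01011
  pos 7: 10110 XOR 10011 = 00101
Remainder (last 4 bits) = 1010. This is the CRC / FCS.

1010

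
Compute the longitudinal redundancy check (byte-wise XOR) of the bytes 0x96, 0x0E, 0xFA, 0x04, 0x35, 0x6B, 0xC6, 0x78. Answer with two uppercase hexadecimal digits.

XOR the bytes together:
  start with 0x96
  0x96 ⊕ 0x0E = 0x98
  0x98 ⊕ 0xFA = 0x62
  0x62 ⊕ 0x04 = 0x66
  0x66 ⊕ 0x35 = 0x53
  0x53 ⊕ 0x6B = 0x38
  0x38 ⊕ 0xC6 = 0xFE
  0xFE ⊕ 0x78 = 0x86

86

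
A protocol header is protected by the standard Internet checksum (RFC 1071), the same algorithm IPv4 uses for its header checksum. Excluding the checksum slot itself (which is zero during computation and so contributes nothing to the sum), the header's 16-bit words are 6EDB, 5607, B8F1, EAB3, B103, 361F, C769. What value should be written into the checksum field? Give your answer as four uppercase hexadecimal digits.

One's-complement addition (fold any carry out of bit 15 back into bit 0):
  0x6EDB + 0x5607 = 0x0C4E2
  0xC4E2 + 0xB8F1 = 0x17DD3 → wrap carry → 0x7DD4
  0x7DD4 + 0xEAB3 = 0x16887 → wrap carry → 0x6888
  0x6888 + 0xB103 = 0x1198B → wrap carry → 0x198C
  0x198C + 0x361F = 0x04FAB
  0x4FAB + 0xC769 = 0x11714 → wrap carry → 0x1715
One's-complement sum = 0x1715.
Checksum = ~0x1715 & 0xFFFF = 0xE8EA.

E8EA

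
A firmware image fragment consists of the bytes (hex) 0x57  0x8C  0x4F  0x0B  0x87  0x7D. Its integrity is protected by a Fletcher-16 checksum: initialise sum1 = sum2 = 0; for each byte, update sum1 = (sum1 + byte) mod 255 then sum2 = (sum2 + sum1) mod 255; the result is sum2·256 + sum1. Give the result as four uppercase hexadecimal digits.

Running sums (mod 255):
  after byte 0 (0x57): sum1=87, sum2=87
  after byte 1 (0x8C): sum1=227, sum2=59
  after byte 2 (0x4F): sum1=51, sum2=110
  after byte 3 (0x0B): sum1=62, sum2=172
  after byte 4 (0x87): sum1=197, sum2=114
  after byte 5 (0x7D): sum1=67, sum2=181
Checksum = sum2·256 + sum1 = 181·256 + 67 = 46403 = 0xB543.

B543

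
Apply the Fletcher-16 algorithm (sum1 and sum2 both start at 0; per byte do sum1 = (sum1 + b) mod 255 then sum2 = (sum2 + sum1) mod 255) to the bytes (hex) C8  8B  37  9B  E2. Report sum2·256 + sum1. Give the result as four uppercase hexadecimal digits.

Running sums (mod 255):
  after byte 0 (C8): sum1=200, sum2=200
  after byte 1 (8B): sum1=84, sum2=29
  after byte 2 (37): sum1=139, sum2=168
  after byte 3 (9B): sum1=39, sum2=207
  after byte 4 (E2): sum1=10, sum2=217
Checksum = sum2·256 + sum1 = 217·256 + 10 = 55562 = 0xD90A.

D90A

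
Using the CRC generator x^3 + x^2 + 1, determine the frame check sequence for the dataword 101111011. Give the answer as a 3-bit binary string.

100

Append 3 zeros: 101111011000. Divide by 1101 (XOR where the leading bit is 1):
  pos 0: 1011 XOR 1101 = 0110
  pos 1: 1101 XOR 1101 = 0000
  pos 5: 1011 XOR 1101 = 0110
  pos 6: 1100 XOR 1101 = 0001
Remainder (last 3 bits) = 100. This is the CRC / FCS.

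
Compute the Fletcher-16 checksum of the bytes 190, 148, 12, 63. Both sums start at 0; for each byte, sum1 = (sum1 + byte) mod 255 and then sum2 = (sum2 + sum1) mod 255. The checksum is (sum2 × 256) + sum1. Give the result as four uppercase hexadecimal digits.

Running sums (mod 255):
  after byte 0 (190): sum1=190, sum2=190
  after byte 1 (148): sum1=83, sum2=18
  after byte 2 (12): sum1=95, sum2=113
  after byte 3 (63): sum1=158, sum2=16
Checksum = sum2·256 + sum1 = 16·256 + 158 = 4254 = 0x109E.

109E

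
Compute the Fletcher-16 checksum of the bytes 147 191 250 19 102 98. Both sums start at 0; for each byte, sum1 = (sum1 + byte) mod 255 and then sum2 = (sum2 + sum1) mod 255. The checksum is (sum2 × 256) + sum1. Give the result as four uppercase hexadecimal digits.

882A

Running sums (mod 255):
  after byte 0 (147): sum1=147, sum2=147
  after byte 1 (191): sum1=83, sum2=230
  after byte 2 (250): sum1=78, sum2=53
  after byte 3 (19): sum1=97, sum2=150
  after byte 4 (102): sum1=199, sum2=94
  after byte 5 (98): sum1=42, sum2=136
Checksum = sum2·256 + sum1 = 136·256 + 42 = 34858 = 0x882A.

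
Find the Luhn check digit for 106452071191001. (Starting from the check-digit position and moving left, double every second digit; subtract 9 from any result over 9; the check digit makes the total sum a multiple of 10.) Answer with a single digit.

Partial digits right→left: 1 0 0 1 9 1 1 7 0 2 5 4 6 0 1
Double every second digit counting from the check-digit position (so the 1st, 3rd, 5th, ... of the partial from the right).
  doubled (with −9 where >9): 2 0 9 2 0 1 3 2 → sum 19
  kept as-is: 0 1 1 7 2 4 0 → sum 15
Total = 19 + 15 = 34.
Check digit = (10 − (34 mod 10)) mod 10 = 6.

6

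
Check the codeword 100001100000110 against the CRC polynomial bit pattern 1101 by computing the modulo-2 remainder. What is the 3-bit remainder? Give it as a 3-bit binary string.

Modulo-2 division of 100001100000110 by 1101:
  pos 0: 1000 XOR 1101 = 0101
  pos 1: 1010 XOR 1101 = 0111
  pos 2: 1111 XOR 1101 = 0010
  pos 4: 1010 XOR 1101 = 0111
  pos 5: 1110 XOR 1101 = 0011
  pos 7: 1100 XOR 1101 = 0001
  pos 10: 1011 XOR 1101 = 0110
  pos 11: 1100 XOR 1101 = 0001
Remainder = 001 (nonzero — an error is detected).

001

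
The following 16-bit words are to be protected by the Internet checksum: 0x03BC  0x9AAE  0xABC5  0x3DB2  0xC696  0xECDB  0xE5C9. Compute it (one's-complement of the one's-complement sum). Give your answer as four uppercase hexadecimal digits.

One's-complement addition (fold any carry out of bit 15 back into bit 0):
  0x03BC + 0x9AAE = 0x09E6A
  0x9E6A + 0xABC5 = 0x14A2F → wrap carry → 0x4A30
  0x4A30 + 0x3DB2 = 0x087E2
  0x87E2 + 0xC696 = 0x14E78 → wrap carry → 0x4E79
  0x4E79 + 0xECDB = 0x13B54 → wrap carry → 0x3B55
  0x3B55 + 0xE5C9 = 0x1211E → wrap carry → 0x211F
One's-complement sum = 0x211F.
Checksum = ~0x211F & 0xFFFF = 0xDEE0.

DEE0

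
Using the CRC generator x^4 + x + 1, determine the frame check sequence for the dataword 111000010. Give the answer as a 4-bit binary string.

0000

Append 4 zeros: 1110000100000. Divide by 10011 (XOR where the leading bit is 1):
  pos 0: 11100 XOR 10011 = 01111
  pos 1: 11110 XOR 10011 = 01101
  pos 2: 11010 XOR 10011 = 01001
  pos 3: 10011 XOR 10011 = 00000
Remainder (last 4 bits) = 0000. This is the CRC / FCS.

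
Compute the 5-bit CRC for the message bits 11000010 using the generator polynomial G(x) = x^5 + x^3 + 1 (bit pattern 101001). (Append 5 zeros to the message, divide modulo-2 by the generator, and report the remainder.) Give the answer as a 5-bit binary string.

00011

Append 5 zeros: 1100001000000. Divide by 101001 (XOR where the leading bit is 1):
  pos 0: 110000 XOR 101001 = 011001
  pos 1: 110011 XOR 101001 = 011010
  pos 2: 110100 XOR 101001 = 011101
  pos 3: 111010 XOR 101001 = 010011
  pos 4: 100110 XOR 101001 = 001111
  pos 6: 111100 XOR 101001 = 010101
  pos 7: 101010 XOR 101001 = 000011
Remainder (last 5 bits) = 00011. This is the CRC / FCS.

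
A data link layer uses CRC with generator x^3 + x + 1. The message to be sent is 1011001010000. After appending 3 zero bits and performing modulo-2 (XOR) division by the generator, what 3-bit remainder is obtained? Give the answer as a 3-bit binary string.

Append 3 zeros: 1011001010000000. Divide by 1011 (XOR where the leading bit is 1):
  pos 0: 1011 XOR 1011 = 0000
  pos 6: 1010 XOR 1011 = 0001
  pos 9: 1000 XOR 1011 = 0011
  pos 11: 1100 XOR 1011 = 0111
  pos 12: 1110 XOR 1011 = 0101
Remainder (last 3 bits) = 101. This is the CRC / FCS.

101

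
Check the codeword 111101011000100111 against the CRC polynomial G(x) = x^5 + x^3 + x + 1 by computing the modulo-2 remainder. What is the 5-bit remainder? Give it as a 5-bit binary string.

01011

Modulo-2 division of 111101011000100111 by 101011:
  pos 0: 111101 XOR 101011 = 010110
  pos 1: 101100 XOR 101011 = 000111
  pos 4: 111110 XOR 101011 = 010101
  pos 5: 101010 XOR 101011 = 000001
  pos 10: 101001 XOR 101011 = 000010
Remainder = 01011 (nonzero — an error is detected).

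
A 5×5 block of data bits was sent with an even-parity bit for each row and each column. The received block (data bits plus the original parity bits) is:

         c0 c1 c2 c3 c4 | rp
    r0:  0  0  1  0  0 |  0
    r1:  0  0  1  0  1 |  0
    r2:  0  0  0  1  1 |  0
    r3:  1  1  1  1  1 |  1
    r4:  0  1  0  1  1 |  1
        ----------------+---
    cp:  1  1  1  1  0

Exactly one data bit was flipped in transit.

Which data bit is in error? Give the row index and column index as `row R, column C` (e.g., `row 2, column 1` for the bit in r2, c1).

Recompute each row's even parity and compare to rp:
  r0: data parity 1, sent rp 0 → mismatch
  r1: data parity 0, sent rp 0 → ok
  r2: data parity 0, sent rp 0 → ok
  r3: data parity 1, sent rp 1 → ok
  r4: data parity 1, sent rp 1 → ok
Recompute each column's even parity and compare to cp:
  c0: data parity 1, sent cp 1 → ok
  c1: data parity 0, sent cp 1 → mismatch
  c2: data parity 1, sent cp 1 → ok
  c3: data parity 1, sent cp 1 → ok
  c4: data parity 0, sent cp 0 → ok
Exactly one row (r0) and one column (c1) fail → the flipped bit is at their intersection.

row 0, column 1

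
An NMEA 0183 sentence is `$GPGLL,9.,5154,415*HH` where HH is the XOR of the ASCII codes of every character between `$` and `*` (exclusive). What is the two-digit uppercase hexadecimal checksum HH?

5E

XOR the ASCII codes of the payload characters:
  'G' = 0x47 → acc = 0x47
  'P' = 0x50 → acc = 0x17
  'G' = 0x47 → acc = 0x50
  'L' = 0x4C → acc = 0x1C
  'L' = 0x4C → acc = 0x50
  ',' = 0x2C → acc = 0x7C
  '9' = 0x39 → acc = 0x45
  '.' = 0x2E → acc = 0x6B
  ',' = 0x2C → acc = 0x47
  '5' = 0x35 → acc = 0x72
  '1' = 0x31 → acc = 0x43
  '5' = 0x35 → acc = 0x76
  '4' = 0x34 → acc = 0x42
  ',' = 0x2C → acc = 0x6E
  '4' = 0x34 → acc = 0x5A
  '1' = 0x31 → acc = 0x6B
  '5' = 0x35 → acc = 0x5E
Checksum = 0x5E.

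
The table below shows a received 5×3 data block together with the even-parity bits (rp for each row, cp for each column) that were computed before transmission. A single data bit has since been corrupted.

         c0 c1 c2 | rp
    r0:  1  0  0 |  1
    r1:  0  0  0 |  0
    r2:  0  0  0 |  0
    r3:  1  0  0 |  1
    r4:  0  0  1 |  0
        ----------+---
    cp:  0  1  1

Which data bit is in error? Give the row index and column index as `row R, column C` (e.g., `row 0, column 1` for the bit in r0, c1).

row 4, column 1

Recompute each row's even parity and compare to rp:
  r0: data parity 1, sent rp 1 → ok
  r1: data parity 0, sent rp 0 → ok
  r2: data parity 0, sent rp 0 → ok
  r3: data parity 1, sent rp 1 → ok
  r4: data parity 1, sent rp 0 → mismatch
Recompute each column's even parity and compare to cp:
  c0: data parity 0, sent cp 0 → ok
  c1: data parity 0, sent cp 1 → mismatch
  c2: data parity 1, sent cp 1 → ok
Exactly one row (r4) and one column (c1) fail → the flipped bit is at their intersection.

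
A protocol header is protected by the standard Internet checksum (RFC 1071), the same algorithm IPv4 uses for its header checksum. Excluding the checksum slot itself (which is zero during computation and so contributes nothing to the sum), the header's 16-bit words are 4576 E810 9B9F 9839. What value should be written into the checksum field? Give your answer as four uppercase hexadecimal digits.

9E9F

One's-complement addition (fold any carry out of bit 15 back into bit 0):
  0x4576 + 0xE810 = 0x12D86 → wrap carry → 0x2D87
  0x2D87 + 0x9B9F = 0x0C926
  0xC926 + 0x9839 = 0x1615F → wrap carry → 0x6160
One's-complement sum = 0x6160.
Checksum = ~0x6160 & 0xFFFF = 0x9E9F.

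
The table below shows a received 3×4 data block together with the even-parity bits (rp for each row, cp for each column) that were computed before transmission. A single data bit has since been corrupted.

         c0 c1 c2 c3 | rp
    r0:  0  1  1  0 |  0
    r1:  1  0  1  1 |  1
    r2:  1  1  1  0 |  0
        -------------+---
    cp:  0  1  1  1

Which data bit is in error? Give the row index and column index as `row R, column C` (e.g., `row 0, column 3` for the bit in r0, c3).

row 2, column 1

Recompute each row's even parity and compare to rp:
  r0: data parity 0, sent rp 0 → ok
  r1: data parity 1, sent rp 1 → ok
  r2: data parity 1, sent rp 0 → mismatch
Recompute each column's even parity and compare to cp:
  c0: data parity 0, sent cp 0 → ok
  c1: data parity 0, sent cp 1 → mismatch
  c2: data parity 1, sent cp 1 → ok
  c3: data parity 1, sent cp 1 → ok
Exactly one row (r2) and one column (c1) fail → the flipped bit is at their intersection.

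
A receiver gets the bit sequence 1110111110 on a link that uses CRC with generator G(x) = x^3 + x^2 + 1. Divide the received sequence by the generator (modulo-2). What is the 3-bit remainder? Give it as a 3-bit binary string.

Modulo-2 division of 1110111110 by 1101:
  pos 0: 1110 XOR 1101 = 0011
  pos 2: 1111 XOR 1101 = 0010
  pos 4: 1011 XOR 1101 = 0110
  pos 5: 1101 XOR 1101 = 0000
Remainder = 000 (zero — the frame passes the CRC check).

000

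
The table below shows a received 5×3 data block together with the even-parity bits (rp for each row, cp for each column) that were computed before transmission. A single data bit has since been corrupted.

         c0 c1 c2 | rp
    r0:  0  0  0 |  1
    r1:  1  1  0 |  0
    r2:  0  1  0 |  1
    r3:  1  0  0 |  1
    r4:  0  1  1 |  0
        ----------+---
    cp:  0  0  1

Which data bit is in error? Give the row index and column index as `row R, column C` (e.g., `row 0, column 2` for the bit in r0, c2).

row 0, column 1

Recompute each row's even parity and compare to rp:
  r0: data parity 0, sent rp 1 → mismatch
  r1: data parity 0, sent rp 0 → ok
  r2: data parity 1, sent rp 1 → ok
  r3: data parity 1, sent rp 1 → ok
  r4: data parity 0, sent rp 0 → ok
Recompute each column's even parity and compare to cp:
  c0: data parity 0, sent cp 0 → ok
  c1: data parity 1, sent cp 0 → mismatch
  c2: data parity 1, sent cp 1 → ok
Exactly one row (r0) and one column (c1) fail → the flipped bit is at their intersection.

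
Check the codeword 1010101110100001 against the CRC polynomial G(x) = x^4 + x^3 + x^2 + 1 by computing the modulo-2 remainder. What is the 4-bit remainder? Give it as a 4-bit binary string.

Modulo-2 division of 1010101110100001 by 11101:
  pos 0: 10101 XOR 11101 = 01000
  pos 1: 10000 XOR 11101 = 01101
  pos 2: 11011 XOR 11101 = 00110
  pos 4: 11011 XOR 11101 = 00110
  pos 6: 11001 XOR 11101 = 00100
  pos 8: 10000 XOR 11101 = 01101
  pos 9: 11010 XOR 11101 = 00111
  pos 11: 11101 XOR 11101 = 00000
Remainder = 0000 (zero — the frame passes the CRC check).

0000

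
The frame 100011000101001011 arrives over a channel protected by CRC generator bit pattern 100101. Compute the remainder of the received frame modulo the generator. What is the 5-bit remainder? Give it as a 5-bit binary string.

01101

Modulo-2 division of 100011000101001011 by 100101:
  pos 0: 100011 XOR 100101 = 000110
  pos 3: 110000 XOR 100101 = 010101
  pos 4: 101011 XOR 100101 = 001110
  pos 6: 111001 XOR 100101 = 011100
  pos 7: 111000 XOR 100101 = 011101
  pos 8: 111010 XOR 100101 = 011111
  pos 9: 111111 XOR 100101 = 011010
  pos 10: 110100 XOR 100101 = 010001
  pos 11: 100011 XOR 100101 = 000110
Remainder = 01101 (nonzero — an error is detected).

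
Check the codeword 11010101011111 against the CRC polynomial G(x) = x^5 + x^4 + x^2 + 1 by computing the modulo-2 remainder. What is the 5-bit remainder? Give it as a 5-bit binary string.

00000

Modulo-2 division of 11010101011111 by 110101:
  pos 0: 110101 XOR 110101 = 000000
  pos 7: 101111 XOR 110101 = 011010
  pos 8: 110101 XOR 110101 = 000000
Remainder = 00000 (zero — the frame passes the CRC check).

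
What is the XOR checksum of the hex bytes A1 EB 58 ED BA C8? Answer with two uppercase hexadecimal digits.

XOR the bytes together:
  start with 0xA1
  0xA1 ⊕ 0xEB = 0x4A
  0x4A ⊕ 0x58 = 0x12
  0x12 ⊕ 0xED = 0xFF
  0xFF ⊕ 0xBA = 0x45
  0x45 ⊕ 0xC8 = 0x8D

8D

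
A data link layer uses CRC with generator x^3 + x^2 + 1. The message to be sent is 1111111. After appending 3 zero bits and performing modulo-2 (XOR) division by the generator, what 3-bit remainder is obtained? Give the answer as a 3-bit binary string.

000

Append 3 zeros: 1111111000. Divide by 1101 (XOR where the leading bit is 1):
  pos 0: 1111 XOR 1101 = 0010
  pos 2: 1011 XOR 1101 = 0110
  pos 3: 1101 XOR 1101 = 0000
Remainder (last 3 bits) = 000. This is the CRC / FCS.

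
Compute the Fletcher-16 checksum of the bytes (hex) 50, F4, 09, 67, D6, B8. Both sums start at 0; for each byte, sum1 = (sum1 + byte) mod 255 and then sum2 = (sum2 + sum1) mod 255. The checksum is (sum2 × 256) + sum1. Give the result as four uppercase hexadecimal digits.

6B45

Running sums (mod 255):
  after byte 0 (50): sum1=80, sum2=80
  after byte 1 (F4): sum1=69, sum2=149
  after byte 2 (09): sum1=78, sum2=227
  after byte 3 (67): sum1=181, sum2=153
  after byte 4 (D6): sum1=140, sum2=38
  after byte 5 (B8): sum1=69, sum2=107
Checksum = sum2·256 + sum1 = 107·256 + 69 = 27461 = 0x6B45.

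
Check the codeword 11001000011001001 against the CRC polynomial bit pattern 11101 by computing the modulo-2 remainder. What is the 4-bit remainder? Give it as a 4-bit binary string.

0111

Modulo-2 division of 11001000011001001 by 11101:
  pos 0: 11001 XOR 11101 = 00100
  pos 2: 10000 XOR 11101 = 01101
  pos 3: 11010 XOR 11101 = 00111
  pos 5: 11101 XOR 11101 = 00000
  pos 10: 10010 XOR 11101 = 01111
  pos 11: 11110 XOR 11101 = 00011
Remainder = 0111 (nonzero — an error is detected).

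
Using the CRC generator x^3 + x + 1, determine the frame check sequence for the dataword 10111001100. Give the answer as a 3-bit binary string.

Append 3 zeros: 10111001100000. Divide by 1011 (XOR where the leading bit is 1):
  pos 0: 1011 XOR 1011 = 0000
  pos 4: 1001 XOR 1011 = 0010
  pos 6: 1010 XOR 1011 = 0001
  pos 9: 1000 XOR 1011 = 0011
Remainder (last 3 bits) = 110. This is the CRC / FCS.

110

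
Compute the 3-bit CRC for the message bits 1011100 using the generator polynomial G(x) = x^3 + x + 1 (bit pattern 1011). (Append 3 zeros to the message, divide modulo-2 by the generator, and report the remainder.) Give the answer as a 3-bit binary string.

111

Append 3 zeros: 1011100000. Divide by 1011 (XOR where the leading bit is 1):
  pos 0: 1011 XOR 1011 = 0000
  pos 4: 1000 XOR 1011 = 0011
  pos 6: 1100 XOR 1011 = 0111
Remainder (last 3 bits) = 111. This is the CRC / FCS.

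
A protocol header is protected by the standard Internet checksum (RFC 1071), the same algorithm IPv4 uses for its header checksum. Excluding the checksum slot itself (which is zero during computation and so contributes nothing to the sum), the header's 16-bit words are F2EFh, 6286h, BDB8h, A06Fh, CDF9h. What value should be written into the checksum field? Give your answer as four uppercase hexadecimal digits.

One's-complement addition (fold any carry out of bit 15 back into bit 0):
  0xF2EF + 0x6286 = 0x15575 → wrap carry → 0x5576
  0x5576 + 0xBDB8 = 0x1132E → wrap carry → 0x132F
  0x132F + 0xA06F = 0x0B39E
  0xB39E + 0xCDF9 = 0x18197 → wrap carry → 0x8198
One's-complement sum = 0x8198.
Checksum = ~0x8198 & 0xFFFF = 0x7E67.

7E67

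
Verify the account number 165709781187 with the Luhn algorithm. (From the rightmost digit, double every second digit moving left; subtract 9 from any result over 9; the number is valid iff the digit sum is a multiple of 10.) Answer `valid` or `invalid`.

invalid

From the right, keep odd positions and double even positions (subtract 9 from any doubled value over 9):
  doubled (positions 2,4,...): 7 2 5 0 1 2 → sum 17
  kept (positions 1,3,...): 7 1 8 9 7 6 → sum 38
Total = 55.
55 mod 10 = 5, so the number is invalid.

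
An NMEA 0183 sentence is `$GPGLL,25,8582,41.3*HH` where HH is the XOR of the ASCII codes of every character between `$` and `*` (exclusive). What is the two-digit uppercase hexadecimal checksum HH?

XOR the ASCII codes of the payload characters:
  'G' = 0x47 → acc = 0x47
  'P' = 0x50 → acc = 0x17
  'G' = 0x47 → acc = 0x50
  'L' = 0x4C → acc = 0x1C
  'L' = 0x4C → acc = 0x50
  ',' = 0x2C → acc = 0x7C
  '2' = 0x32 → acc = 0x4E
  '5' = 0x35 → acc = 0x7B
  ',' = 0x2C → acc = 0x57
  '8' = 0x38 → acc = 0x6F
  '5' = 0x35 → acc = 0x5A
  '8' = 0x38 → acc = 0x62
  '2' = 0x32 → acc = 0x50
  ',' = 0x2C → acc = 0x7C
  '4' = 0x34 → acc = 0x48
  '1' = 0x31 → acc = 0x79
  '.' = 0x2E → acc = 0x57
  '3' = 0x33 → acc = 0x64
Checksum = 0x64.

64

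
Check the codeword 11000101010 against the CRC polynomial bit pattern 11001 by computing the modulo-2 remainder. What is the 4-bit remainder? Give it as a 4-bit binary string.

1110

Modulo-2 division of 11000101010 by 11001:
  pos 0: 11000 XOR 11001 = 00001
  pos 4: 11010 XOR 11001 = 00011
Remainder = 1110 (nonzero — an error is detected).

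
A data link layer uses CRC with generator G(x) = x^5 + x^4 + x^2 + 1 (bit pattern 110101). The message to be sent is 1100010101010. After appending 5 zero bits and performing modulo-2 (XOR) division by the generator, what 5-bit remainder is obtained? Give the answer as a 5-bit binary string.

10100

Append 5 zeros: 110001010101000000. Divide by 110101 (XOR where the leading bit is 1):
  pos 0: 110001 XOR 110101 = 000100
  pos 3: 100010 XOR 110101 = 010111
  pos 4: 101111 XOR 110101 = 011010
  pos 5: 110100 XOR 110101 = 000001
  pos 10: 110000 XOR 110101 = 000101
Remainder (last 5 bits) = 10100. This is the CRC / FCS.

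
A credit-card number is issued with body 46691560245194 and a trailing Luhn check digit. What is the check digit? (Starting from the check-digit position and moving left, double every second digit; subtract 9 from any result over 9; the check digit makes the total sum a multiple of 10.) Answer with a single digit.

Partial digits right→left: 4 9 1 5 4 2 0 6 5 1 9 6 6 4
Double every second digit counting from the check-digit position (so the 1st, 3rd, 5th, ... of the partial from the right).
  doubled (with −9 where >9): 8 2 8 0 1 9 3 → sum 31
  kept as-is: 9 5 2 6 1 6 4 → sum 33
Total = 31 + 33 = 64.
Check digit = (10 − (64 mod 10)) mod 10 = 6.

6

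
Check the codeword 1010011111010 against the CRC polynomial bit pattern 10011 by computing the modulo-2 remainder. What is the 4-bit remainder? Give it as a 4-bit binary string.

Modulo-2 division of 1010011111010 by 10011:
  pos 0: 10100 XOR 10011 = 00111
  pos 2: 11111 XOR 10011 = 01100
  pos 3: 11001 XOR 10011 = 01010
  pos 4: 10101 XOR 10011 = 00110
  pos 6: 11010 XOR 10011 = 01001
  pos 7: 10011 XOR 10011 = 00000
Remainder = 0000 (zero — the frame passes the CRC check).

0000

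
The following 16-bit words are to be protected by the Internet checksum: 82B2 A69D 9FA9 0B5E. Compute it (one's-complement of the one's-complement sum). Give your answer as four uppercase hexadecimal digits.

One's-complement addition (fold any carry out of bit 15 back into bit 0):
  0x82B2 + 0xA69D = 0x1294F → wrap carry → 0x2950
  0x2950 + 0x9FA9 = 0x0C8F9
  0xC8F9 + 0x0B5E = 0x0D457
One's-complement sum = 0xD457.
Checksum = ~0xD457 & 0xFFFF = 0x2BA8.

2BA8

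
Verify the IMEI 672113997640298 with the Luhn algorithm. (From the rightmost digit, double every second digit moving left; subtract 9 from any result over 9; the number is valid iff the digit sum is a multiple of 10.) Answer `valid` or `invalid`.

invalid

From the right, keep odd positions and double even positions (subtract 9 from any doubled value over 9):
  doubled (positions 2,4,...): 9 0 3 9 6 2 5 → sum 34
  kept (positions 1,3,...): 8 2 4 7 9 1 2 6 → sum 39
Total = 73.
73 mod 10 = 3, so the number is invalid.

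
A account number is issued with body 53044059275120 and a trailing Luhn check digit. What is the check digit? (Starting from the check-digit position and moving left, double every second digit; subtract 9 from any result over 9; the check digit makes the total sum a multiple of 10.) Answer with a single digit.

7

Partial digits right→left: 0 2 1 5 7 2 9 5 0 4 4 0 3 5
Double every second digit counting from the check-digit position (so the 1st, 3rd, 5th, ... of the partial from the right).
  doubled (with −9 where >9): 0 2 5 9 0 8 6 → sum 30
  kept as-is: 2 5 2 5 4 0 5 → sum 23
Total = 30 + 23 = 53.
Check digit = (10 − (53 mod 10)) mod 10 = 7.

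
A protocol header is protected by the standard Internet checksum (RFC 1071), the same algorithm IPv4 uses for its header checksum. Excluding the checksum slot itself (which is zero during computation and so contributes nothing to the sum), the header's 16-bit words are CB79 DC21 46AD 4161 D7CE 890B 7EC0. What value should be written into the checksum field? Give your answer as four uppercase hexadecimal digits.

One's-complement addition (fold any carry out of bit 15 back into bit 0):
  0xCB79 + 0xDC21 = 0x1A79A → wrap carry → 0xA79B
  0xA79B + 0x46AD = 0x0EE48
  0xEE48 + 0x4161 = 0x12FA9 → wrap carry → 0x2FAA
  0x2FAA + 0xD7CE = 0x10778 → wrap carry → 0x0779
  0x0779 + 0x890B = 0x09084
  0x9084 + 0x7EC0 = 0x10F44 → wrap carry → 0x0F45
One's-complement sum = 0x0F45.
Checksum = ~0x0F45 & 0xFFFF = 0xF0BA.

F0BA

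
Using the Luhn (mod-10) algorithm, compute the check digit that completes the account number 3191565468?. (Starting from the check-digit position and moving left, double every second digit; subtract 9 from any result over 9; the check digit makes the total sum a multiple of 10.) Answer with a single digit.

0

Partial digits right→left: 8 6 4 5 6 5 1 9 1 3
Double every second digit counting from the check-digit position (so the 1st, 3rd, 5th, ... of the partial from the right).
  doubled (with −9 where >9): 7 8 3 2 2 → sum 22
  kept as-is: 6 5 5 9 3 → sum 28
Total = 22 + 28 = 50.
Check digit = (10 − (50 mod 10)) mod 10 = 0.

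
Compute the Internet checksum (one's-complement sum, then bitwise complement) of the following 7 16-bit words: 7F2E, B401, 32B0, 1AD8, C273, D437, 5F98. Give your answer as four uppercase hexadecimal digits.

One's-complement addition (fold any carry out of bit 15 back into bit 0):
  0x7F2E + 0xB401 = 0x1332F → wrap carry → 0x3330
  0x3330 + 0x32B0 = 0x065E0
  0x65E0 + 0x1AD8 = 0x080B8
  0x80B8 + 0xC273 = 0x1432B → wrap carry → 0x432C
  0x432C + 0xD437 = 0x11763 → wrap carry → 0x1764
  0x1764 + 0x5F98 = 0x076FC
One's-complement sum = 0x76FC.
Checksum = ~0x76FC & 0xFFFF = 0x8903.

8903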